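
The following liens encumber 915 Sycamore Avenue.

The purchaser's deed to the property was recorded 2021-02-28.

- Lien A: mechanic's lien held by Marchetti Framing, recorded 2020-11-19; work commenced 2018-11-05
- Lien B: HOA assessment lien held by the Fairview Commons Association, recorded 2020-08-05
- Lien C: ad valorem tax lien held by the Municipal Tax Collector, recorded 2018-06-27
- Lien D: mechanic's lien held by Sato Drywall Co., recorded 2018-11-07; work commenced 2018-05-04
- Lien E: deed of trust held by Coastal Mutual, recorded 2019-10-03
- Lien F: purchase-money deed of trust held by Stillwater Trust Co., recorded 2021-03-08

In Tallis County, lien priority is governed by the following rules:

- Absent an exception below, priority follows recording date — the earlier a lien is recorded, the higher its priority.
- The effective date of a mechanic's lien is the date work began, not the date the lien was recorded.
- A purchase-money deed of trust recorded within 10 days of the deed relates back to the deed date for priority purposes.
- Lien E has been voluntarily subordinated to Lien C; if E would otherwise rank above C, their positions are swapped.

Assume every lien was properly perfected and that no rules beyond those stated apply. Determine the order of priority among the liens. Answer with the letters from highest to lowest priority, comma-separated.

D, C, A, E, B, F

Adjusting effective dates: A relates back to 2018-11-05 (work commenced); D's effective date is 2018-05-04, when work began; F relates back to the deed date 2021-02-28.
By effective date: D (2018-05-04), C (2018-06-27), A (2018-11-05), E (2019-10-03), B (2020-08-05), F (2021-02-28).
E already ranks below C; the subordination has no effect.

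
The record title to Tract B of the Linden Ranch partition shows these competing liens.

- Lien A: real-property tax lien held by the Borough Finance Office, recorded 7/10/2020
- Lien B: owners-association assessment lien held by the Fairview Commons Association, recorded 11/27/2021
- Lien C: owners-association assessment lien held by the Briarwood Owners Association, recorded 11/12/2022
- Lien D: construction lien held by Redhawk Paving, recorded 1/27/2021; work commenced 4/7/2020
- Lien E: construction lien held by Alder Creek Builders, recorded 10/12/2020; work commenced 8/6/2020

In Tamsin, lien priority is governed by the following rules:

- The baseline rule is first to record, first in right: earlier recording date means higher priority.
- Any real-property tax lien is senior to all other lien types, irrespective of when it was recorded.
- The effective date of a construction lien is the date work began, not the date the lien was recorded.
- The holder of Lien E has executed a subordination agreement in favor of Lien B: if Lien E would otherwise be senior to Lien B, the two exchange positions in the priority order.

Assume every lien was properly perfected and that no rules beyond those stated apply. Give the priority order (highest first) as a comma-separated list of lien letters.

A, D, B, E, C

First, effective dates: D's effective date is 4/7/2020, when work began; E's effective date is 8/6/2020, when work began.
A is a real-property tax lien, so it outranks all other liens regardless of date.
The other liens, earliest effective date first: D (4/7/2020), E (8/6/2020), B (11/27/2021), C (11/12/2022).
Because E would otherwise rank above B, the subordination swaps them.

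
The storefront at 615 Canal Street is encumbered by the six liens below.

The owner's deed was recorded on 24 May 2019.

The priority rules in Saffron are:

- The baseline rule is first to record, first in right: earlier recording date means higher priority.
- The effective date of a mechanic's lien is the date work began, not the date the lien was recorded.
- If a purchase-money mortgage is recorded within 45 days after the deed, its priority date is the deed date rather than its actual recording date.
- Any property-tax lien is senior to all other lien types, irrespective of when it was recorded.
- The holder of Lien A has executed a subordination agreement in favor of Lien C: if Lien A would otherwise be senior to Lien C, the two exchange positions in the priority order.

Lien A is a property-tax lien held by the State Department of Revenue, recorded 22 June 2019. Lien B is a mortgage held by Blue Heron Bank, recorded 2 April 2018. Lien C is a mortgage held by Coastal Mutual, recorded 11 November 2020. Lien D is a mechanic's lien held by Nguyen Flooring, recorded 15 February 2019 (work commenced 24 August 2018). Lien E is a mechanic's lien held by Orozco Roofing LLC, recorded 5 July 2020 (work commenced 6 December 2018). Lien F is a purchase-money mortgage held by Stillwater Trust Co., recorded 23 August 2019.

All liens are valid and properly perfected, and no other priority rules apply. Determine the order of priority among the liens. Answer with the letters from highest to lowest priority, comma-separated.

C, B, D, E, F, A

First, effective dates: D relates back to 24 August 2018 (work commenced); E is treated as recorded 6 December 2018, the work-commencement date; F was recorded 91 days after the deed — beyond 45 days — so no relation-back applies.
A is a property-tax lien and takes priority over every other lien.
Among the remaining liens, by effective date: B (2 April 2018), D (24 August 2018), E (6 December 2018), F (23 August 2019), C (11 November 2020).
Because A would otherwise rank above C, the subordination swaps them.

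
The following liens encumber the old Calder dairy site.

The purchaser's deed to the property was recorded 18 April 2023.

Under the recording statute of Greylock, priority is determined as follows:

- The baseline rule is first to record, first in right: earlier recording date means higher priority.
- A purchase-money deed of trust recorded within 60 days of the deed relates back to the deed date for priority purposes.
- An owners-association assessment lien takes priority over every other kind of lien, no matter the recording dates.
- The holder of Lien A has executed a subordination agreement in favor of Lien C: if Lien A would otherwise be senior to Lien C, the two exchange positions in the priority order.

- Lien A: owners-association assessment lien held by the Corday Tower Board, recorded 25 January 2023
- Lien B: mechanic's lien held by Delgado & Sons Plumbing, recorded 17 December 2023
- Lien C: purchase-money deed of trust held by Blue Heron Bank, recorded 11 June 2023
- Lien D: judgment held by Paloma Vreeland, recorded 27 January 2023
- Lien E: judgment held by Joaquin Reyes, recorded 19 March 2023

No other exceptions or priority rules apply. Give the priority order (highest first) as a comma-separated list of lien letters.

Effective dates: C was recorded within the 60-day window, so its effective date is the deed date 18 April 2023.
A is an owners-association assessment lien, so it outranks all other liens regardless of date.
Ordering the rest by effective date: D (27 January 2023), E (19 March 2023), C (18 April 2023), B (17 December 2023).
The subordination applies — A was senior to C — so A and C swap.

C, D, E, A, B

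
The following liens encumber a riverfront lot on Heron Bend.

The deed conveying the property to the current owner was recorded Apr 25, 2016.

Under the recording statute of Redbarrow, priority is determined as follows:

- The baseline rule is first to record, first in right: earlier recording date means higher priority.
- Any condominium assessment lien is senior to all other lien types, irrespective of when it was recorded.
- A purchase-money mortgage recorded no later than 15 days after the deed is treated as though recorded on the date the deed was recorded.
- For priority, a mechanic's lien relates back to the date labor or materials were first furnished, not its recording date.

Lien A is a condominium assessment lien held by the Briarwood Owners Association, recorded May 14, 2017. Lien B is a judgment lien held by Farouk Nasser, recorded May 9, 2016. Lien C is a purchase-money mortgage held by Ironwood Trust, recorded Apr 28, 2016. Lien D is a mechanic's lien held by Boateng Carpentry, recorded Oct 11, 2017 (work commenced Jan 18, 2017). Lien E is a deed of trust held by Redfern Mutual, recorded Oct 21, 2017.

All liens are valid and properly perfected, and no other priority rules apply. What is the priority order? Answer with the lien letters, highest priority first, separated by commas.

A, C, B, D, E

Effective dates: C's effective date is the deed date, Apr 25, 2016; D's effective date is Jan 18, 2017, when work began.
A is a condominium assessment lien and takes priority over every other lien.
The other liens, earliest effective date first: C (Apr 25, 2016), B (May 9, 2016), D (Jan 18, 2017), E (Oct 21, 2017).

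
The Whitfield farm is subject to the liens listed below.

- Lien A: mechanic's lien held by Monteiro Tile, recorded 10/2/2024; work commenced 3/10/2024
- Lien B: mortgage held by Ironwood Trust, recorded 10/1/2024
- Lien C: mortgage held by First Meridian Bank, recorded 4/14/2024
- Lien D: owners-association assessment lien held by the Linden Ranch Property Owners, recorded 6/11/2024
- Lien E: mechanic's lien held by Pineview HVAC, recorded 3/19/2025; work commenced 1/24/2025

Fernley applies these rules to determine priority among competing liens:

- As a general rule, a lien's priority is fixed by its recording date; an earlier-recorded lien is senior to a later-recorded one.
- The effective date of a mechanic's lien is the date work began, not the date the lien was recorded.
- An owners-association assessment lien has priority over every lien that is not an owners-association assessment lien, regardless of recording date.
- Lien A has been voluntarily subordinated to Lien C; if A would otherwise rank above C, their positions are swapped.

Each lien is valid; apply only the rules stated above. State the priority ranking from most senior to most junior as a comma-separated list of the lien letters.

D, C, A, B, E

Effective dates after the stated exceptions: A is treated as recorded 3/10/2024, the work-commencement date; E is treated as recorded 1/24/2025, the work-commencement date.
D is an owners-association assessment lien and takes priority over every other lien.
Ordering the rest by effective date: A (3/10/2024), C (4/14/2024), B (10/1/2024), E (1/24/2025).
The subordination applies — A was senior to C — so A and C swap.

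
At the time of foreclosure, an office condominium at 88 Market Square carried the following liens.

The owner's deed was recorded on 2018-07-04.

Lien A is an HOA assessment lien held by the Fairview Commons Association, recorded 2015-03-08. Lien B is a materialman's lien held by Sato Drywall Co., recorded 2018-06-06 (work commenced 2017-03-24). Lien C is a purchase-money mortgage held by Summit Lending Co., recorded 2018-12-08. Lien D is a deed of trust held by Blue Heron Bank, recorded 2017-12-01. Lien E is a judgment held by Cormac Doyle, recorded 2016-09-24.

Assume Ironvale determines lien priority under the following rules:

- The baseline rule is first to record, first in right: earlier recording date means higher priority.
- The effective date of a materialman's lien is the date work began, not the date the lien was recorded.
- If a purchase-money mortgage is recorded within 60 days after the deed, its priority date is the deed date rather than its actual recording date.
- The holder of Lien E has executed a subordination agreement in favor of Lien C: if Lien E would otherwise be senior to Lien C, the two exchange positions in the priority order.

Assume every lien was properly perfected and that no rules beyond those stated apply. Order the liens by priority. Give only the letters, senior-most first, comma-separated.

A, C, B, D, E

Effective dates after the stated exceptions: B's effective date is 2017-03-24, when work began; C was recorded 157 days after the deed — beyond 60 days — so no relation-back applies.
Sorted by effective date: A (2015-03-08), E (2016-09-24), B (2017-03-24), D (2017-12-01), C (2018-12-08).
E would otherwise be senior to C, so under the subordination agreement E and C exchange positions.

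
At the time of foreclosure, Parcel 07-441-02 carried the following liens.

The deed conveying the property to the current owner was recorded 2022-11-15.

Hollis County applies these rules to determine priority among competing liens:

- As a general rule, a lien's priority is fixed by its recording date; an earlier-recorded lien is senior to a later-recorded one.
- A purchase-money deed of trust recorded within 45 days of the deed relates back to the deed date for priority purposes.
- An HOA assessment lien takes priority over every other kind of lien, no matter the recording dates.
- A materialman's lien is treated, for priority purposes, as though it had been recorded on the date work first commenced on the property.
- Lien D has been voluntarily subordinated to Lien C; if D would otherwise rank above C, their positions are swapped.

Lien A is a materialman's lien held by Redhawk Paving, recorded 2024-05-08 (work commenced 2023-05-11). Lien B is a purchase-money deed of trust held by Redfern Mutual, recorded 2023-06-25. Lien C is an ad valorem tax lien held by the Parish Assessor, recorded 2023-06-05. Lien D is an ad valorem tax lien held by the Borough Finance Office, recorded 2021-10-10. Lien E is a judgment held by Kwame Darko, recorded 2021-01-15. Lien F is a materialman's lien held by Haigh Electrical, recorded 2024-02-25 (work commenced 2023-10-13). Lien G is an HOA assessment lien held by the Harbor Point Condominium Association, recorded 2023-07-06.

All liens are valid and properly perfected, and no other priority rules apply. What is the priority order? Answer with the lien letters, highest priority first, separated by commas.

Effective dates: A relates back to 2023-05-11 (work commenced); B was recorded 222 days after the deed, outside the 45-day window, so it keeps its recording date; F is treated as recorded 2023-10-13, the work-commencement date.
G is an HOA assessment lien and takes priority over every other lien.
The other liens, earliest effective date first: E (2021-01-15), D (2021-10-10), A (2023-05-11), C (2023-06-05), B (2023-06-25), F (2023-10-13).
D is senior to C before the subordination, so the two trade places.

G, E, C, A, D, B, F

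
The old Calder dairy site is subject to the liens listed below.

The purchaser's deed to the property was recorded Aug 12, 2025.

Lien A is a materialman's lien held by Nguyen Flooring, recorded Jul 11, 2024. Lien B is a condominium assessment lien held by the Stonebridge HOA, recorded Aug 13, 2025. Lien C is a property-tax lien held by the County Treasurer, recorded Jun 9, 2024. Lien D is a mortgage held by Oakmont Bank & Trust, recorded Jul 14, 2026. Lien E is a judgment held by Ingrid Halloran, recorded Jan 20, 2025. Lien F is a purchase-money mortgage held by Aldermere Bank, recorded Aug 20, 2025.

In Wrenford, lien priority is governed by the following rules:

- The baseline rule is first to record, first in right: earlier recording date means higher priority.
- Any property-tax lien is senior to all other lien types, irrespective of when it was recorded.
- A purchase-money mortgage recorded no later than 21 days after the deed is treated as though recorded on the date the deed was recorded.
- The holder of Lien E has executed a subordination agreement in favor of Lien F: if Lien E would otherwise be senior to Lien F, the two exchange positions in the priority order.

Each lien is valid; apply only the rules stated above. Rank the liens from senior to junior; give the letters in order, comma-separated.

C, A, F, E, B, D

First, effective dates: F's effective date is the deed date, Aug 12, 2025.
C is a property-tax lien, so it outranks all other liens regardless of date.
The other liens, earliest effective date first: A (Jul 11, 2024), E (Jan 20, 2025), F (Aug 12, 2025), B (Aug 13, 2025), D (Jul 14, 2026).
E is senior to F before the subordination, so the two trade places.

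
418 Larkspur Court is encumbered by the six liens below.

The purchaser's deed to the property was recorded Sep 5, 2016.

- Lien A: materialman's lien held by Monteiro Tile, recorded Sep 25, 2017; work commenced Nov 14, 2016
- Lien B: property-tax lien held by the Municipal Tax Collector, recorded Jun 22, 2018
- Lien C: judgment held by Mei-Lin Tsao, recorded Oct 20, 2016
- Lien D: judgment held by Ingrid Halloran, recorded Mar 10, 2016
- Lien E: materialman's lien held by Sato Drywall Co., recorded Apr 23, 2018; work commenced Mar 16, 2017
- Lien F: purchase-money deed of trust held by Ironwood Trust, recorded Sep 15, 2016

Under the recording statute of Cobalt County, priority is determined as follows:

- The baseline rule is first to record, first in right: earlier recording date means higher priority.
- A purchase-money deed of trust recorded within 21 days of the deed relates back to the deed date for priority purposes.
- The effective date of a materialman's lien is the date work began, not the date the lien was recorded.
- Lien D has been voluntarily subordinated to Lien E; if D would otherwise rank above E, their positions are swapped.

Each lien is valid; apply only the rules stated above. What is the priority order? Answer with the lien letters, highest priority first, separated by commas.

E, F, C, A, D, B

Effective dates after the stated exceptions: A is treated as recorded Nov 14, 2016, the work-commencement date; E relates back to Mar 16, 2017 (work commenced); F relates back to the deed date Sep 5, 2016.
By effective date, earliest first: D (Mar 10, 2016), F (Sep 5, 2016), C (Oct 20, 2016), A (Nov 14, 2016), E (Mar 16, 2017), B (Jun 22, 2018).
D would otherwise be senior to E, so under the subordination agreement D and E exchange positions.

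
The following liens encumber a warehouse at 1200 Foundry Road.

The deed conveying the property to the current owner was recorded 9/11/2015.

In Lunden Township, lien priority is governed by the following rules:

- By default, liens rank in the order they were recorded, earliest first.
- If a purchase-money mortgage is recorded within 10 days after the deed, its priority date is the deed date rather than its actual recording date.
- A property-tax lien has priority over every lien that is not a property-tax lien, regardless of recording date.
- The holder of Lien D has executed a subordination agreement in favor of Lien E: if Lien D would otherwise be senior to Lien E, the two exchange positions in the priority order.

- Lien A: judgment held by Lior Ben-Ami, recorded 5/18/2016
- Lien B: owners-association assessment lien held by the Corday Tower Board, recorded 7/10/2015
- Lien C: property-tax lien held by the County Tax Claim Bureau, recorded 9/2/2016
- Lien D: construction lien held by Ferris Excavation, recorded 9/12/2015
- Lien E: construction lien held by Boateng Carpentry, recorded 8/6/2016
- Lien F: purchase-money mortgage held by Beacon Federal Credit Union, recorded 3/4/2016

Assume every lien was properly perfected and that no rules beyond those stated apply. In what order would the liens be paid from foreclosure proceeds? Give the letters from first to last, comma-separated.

Adjusting effective dates: F was recorded 175 days after the deed, outside the 10-day window, so it keeps its recording date.
C is a property-tax lien, so it outranks all other liens regardless of date.
The other liens, earliest effective date first: B (7/10/2015), D (9/12/2015), F (3/4/2016), A (5/18/2016), E (8/6/2016).
The subordination applies — D was senior to E — so D and E swap.

C, B, E, F, A, D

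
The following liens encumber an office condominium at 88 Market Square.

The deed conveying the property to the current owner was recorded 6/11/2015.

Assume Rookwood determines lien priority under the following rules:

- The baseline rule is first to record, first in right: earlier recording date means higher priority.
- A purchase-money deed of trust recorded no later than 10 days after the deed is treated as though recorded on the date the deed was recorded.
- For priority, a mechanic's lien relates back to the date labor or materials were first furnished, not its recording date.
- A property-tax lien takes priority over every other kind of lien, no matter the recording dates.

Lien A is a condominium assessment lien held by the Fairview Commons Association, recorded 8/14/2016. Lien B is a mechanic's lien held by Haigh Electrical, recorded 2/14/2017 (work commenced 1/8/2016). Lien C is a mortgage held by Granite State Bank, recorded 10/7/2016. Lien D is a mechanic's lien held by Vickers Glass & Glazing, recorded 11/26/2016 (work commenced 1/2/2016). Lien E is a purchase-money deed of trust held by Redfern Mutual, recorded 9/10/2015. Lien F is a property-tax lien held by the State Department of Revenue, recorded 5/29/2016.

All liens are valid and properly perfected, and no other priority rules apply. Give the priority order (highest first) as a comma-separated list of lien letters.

F, E, D, B, A, C

First, effective dates: B is treated as recorded 1/8/2016, the work-commencement date; D's effective date is 1/2/2016, when work began; E was recorded 91 days after the deed — beyond 10 days — so no relation-back applies.
F, as a property-tax lien, has superpriority and ranks first.
Among the remaining liens, by effective date: E (9/10/2015), D (1/2/2016), B (1/8/2016), A (8/14/2016), C (10/7/2016).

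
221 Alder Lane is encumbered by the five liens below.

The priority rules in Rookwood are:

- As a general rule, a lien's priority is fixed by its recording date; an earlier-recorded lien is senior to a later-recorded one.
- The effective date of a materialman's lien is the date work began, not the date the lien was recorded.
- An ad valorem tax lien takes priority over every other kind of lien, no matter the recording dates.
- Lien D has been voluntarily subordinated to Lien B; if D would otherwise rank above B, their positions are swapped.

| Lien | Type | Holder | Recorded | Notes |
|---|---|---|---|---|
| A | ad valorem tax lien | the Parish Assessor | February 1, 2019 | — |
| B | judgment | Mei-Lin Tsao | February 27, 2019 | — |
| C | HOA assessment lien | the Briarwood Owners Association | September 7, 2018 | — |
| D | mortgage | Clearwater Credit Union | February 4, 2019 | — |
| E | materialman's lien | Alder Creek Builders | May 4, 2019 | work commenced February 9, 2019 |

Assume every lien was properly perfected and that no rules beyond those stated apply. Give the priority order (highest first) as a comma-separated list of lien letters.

A, C, B, E, D

Effective dates after the stated exceptions: E relates back to February 9, 2019 (work commenced).
A is an ad valorem tax lien, so it outranks all other liens regardless of date.
Remaining liens by effective date: C (September 7, 2018), D (February 4, 2019), E (February 9, 2019), B (February 27, 2019).
D is senior to B before the subordination, so the two trade places.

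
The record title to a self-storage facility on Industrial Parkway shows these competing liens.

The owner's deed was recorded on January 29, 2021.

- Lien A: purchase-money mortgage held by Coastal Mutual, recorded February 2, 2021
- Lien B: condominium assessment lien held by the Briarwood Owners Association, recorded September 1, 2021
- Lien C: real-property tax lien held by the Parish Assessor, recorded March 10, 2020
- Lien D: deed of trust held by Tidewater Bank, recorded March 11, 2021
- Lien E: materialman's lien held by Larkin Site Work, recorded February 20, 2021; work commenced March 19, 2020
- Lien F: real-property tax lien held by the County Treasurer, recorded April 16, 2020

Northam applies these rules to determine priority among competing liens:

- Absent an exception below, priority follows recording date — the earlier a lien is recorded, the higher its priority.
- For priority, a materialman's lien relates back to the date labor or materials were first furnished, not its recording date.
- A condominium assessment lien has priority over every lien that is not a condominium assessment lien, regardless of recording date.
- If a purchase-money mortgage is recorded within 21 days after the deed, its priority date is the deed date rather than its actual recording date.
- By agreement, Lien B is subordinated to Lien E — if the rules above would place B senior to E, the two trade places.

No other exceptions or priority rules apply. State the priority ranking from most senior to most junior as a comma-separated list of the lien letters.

First, effective dates: A relates back to the deed date January 29, 2021; E is treated as recorded March 19, 2020, the work-commencement date.
B is a condominium assessment lien and takes priority over every other lien.
Ordering the rest by effective date: C (March 10, 2020), E (March 19, 2020), F (April 16, 2020), A (January 29, 2021), D (March 11, 2021).
The subordination applies — B was senior to E — so B and E swap.

E, C, B, F, A, D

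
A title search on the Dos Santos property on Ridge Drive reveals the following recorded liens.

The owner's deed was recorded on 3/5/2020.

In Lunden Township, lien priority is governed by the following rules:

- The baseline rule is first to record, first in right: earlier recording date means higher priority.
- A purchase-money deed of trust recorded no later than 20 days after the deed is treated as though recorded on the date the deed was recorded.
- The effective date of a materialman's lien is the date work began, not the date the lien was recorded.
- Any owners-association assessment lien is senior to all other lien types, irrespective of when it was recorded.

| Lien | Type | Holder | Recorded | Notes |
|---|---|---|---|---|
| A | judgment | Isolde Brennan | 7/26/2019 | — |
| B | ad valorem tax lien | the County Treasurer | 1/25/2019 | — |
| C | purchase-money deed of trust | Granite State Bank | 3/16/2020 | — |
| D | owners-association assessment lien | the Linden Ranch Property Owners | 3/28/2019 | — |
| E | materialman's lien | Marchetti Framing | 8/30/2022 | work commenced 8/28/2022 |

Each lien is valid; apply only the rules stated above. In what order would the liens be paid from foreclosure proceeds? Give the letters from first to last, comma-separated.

Effective dates after the stated exceptions: C was recorded within the 20-day window, so its effective date is the deed date 3/5/2020; E relates back to 8/28/2022 (work commenced).
As an owners-association assessment lien, D is senior to every other lien.
Remaining liens by effective date: B (1/25/2019), A (7/26/2019), C (3/5/2020), E (8/28/2022).

D, B, A, C, E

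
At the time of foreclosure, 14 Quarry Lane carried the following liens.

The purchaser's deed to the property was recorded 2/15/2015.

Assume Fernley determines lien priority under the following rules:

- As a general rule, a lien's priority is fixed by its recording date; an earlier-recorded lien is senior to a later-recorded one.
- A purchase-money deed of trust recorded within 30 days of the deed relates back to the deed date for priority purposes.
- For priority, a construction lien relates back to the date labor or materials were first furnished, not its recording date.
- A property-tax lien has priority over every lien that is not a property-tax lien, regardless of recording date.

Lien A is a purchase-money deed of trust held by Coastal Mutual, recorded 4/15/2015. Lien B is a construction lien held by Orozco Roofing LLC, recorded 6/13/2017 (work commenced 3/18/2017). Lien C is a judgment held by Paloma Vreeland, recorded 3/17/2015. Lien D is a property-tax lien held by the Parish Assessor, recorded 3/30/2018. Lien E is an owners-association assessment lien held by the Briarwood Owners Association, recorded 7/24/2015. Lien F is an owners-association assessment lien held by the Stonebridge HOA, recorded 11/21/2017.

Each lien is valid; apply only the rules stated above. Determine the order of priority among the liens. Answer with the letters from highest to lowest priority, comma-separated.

First, effective dates: A was recorded 59 days after the deed, outside the 30-day window, so it keeps its recording date; B's effective date is 3/18/2017, when work began.
As a property-tax lien, D is senior to every other lien.
Among the remaining liens, by effective date: C (3/17/2015), A (4/15/2015), E (7/24/2015), B (3/18/2017), F (11/21/2017).

D, C, A, E, B, F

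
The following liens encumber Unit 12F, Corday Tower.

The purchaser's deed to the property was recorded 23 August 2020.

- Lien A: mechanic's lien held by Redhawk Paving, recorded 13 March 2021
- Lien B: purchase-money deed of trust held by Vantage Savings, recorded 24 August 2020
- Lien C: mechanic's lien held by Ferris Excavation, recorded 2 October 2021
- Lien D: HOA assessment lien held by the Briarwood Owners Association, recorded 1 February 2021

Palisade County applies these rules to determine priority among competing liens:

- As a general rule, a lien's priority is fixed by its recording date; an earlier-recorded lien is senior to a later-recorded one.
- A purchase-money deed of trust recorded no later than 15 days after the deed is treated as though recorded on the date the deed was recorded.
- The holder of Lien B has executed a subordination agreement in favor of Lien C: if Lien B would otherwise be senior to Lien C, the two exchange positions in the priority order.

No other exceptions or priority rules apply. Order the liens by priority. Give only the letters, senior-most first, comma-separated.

Effective dates: B's effective date is the deed date, 23 August 2020.
Ordering by effective date: B (23 August 2020), D (1 February 2021), A (13 March 2021), C (2 October 2021).
The subordination applies — B was senior to C — so B and C swap.

C, D, A, B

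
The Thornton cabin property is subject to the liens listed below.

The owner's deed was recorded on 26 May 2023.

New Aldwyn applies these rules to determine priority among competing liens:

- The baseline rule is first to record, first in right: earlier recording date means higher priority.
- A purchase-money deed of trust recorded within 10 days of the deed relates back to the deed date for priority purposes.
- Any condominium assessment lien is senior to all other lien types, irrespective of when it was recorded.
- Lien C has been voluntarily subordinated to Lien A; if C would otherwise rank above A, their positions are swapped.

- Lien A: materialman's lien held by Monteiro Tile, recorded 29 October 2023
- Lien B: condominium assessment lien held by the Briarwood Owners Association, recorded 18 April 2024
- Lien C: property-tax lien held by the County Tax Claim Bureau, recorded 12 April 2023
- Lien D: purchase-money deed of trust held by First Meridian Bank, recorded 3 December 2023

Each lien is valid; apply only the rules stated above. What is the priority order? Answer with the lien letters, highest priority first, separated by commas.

Adjusting effective dates: D was recorded 191 days after the deed — beyond 10 days — so no relation-back applies.
As a condominium assessment lien, B is senior to every other lien.
Remaining liens by effective date: C (12 April 2023), A (29 October 2023), D (3 December 2023).
The subordination applies — C was senior to A — so C and A swap.

B, A, C, D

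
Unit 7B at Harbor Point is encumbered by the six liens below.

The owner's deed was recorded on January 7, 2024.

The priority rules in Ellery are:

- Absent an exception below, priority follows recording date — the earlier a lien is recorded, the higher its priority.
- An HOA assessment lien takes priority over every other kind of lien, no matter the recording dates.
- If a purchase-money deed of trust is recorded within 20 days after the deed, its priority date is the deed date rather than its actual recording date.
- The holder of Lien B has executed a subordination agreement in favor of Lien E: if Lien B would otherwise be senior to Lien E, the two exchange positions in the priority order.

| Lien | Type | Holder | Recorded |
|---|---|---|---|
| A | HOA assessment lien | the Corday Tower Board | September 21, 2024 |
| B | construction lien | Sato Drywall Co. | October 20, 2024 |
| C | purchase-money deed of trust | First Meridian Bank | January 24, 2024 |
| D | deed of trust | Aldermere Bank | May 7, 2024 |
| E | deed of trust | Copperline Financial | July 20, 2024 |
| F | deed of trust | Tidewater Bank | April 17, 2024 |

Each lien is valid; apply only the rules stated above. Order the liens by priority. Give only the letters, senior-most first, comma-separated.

A, C, F, D, E, B

First, effective dates: C relates back to the deed date January 7, 2024.
A is an HOA assessment lien and takes priority over every other lien.
Among the remaining liens, by effective date: C (January 7, 2024), F (April 17, 2024), D (May 7, 2024), E (July 20, 2024), B (October 20, 2024).
Since B is not senior to E, the subordination leaves the order unchanged.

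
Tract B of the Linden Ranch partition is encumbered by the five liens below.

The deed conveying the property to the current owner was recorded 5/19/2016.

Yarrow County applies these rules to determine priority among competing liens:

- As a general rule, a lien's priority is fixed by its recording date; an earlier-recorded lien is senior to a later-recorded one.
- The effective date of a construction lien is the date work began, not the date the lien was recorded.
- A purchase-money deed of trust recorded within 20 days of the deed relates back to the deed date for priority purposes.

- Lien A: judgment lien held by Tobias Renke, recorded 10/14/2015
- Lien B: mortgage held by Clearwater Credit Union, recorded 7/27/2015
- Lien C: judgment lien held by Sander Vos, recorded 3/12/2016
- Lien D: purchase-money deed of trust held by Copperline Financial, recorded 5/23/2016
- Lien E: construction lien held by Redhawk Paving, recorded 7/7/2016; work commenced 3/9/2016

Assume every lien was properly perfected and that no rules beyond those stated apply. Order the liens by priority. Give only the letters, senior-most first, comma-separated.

Adjusting effective dates: D was recorded within the 20-day window, so its effective date is the deed date 5/19/2016; E's effective date is 3/9/2016, when work began.
By effective date: B (7/27/2015), A (10/14/2015), E (3/9/2016), C (3/12/2016), D (5/19/2016).

B, A, E, C, D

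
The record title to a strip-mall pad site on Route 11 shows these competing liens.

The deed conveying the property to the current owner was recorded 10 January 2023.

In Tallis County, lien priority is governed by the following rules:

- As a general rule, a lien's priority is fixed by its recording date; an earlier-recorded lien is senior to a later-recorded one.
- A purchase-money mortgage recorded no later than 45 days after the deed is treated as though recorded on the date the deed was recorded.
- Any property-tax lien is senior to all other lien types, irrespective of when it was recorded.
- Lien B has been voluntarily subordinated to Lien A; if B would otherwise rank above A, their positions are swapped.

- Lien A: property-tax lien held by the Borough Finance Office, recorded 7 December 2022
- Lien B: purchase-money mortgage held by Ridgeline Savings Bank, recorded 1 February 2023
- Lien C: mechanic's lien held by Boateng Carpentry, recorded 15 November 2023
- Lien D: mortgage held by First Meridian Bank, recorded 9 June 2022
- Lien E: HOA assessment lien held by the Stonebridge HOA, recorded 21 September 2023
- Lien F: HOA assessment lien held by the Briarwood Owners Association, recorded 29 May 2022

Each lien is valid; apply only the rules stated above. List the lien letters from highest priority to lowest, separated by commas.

A, F, D, B, E, C

Effective dates: B's effective date is the deed date, 10 January 2023.
A is a property-tax lien, so it outranks all other liens regardless of date.
Ordering the rest by effective date: F (29 May 2022), D (9 June 2022), B (10 January 2023), E (21 September 2023), C (15 November 2023).
B is already junior to A, so the subordination agreement changes nothing.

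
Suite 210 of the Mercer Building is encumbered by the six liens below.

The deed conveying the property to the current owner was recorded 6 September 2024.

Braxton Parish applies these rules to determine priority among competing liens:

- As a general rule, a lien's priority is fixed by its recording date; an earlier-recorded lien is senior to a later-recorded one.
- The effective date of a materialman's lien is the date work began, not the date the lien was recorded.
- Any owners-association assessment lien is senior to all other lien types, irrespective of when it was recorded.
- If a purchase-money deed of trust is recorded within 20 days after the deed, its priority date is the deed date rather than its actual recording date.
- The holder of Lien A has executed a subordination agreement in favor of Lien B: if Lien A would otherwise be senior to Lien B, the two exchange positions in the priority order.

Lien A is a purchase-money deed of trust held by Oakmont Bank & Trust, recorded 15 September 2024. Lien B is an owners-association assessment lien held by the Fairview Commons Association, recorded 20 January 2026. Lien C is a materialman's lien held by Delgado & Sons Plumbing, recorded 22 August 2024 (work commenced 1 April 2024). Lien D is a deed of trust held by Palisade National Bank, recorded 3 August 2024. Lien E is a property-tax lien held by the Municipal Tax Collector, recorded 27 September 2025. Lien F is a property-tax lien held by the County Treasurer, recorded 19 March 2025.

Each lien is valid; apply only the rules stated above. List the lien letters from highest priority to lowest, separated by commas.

B, C, D, A, F, E

Effective dates after the stated exceptions: A relates back to the deed date 6 September 2024; C's effective date is 1 April 2024, when work began.
As an owners-association assessment lien, B is senior to every other lien.
Ordering the rest by effective date: C (1 April 2024), D (3 August 2024), A (6 September 2024), F (19 March 2025), E (27 September 2025).
A already ranks below B; the subordination has no effect.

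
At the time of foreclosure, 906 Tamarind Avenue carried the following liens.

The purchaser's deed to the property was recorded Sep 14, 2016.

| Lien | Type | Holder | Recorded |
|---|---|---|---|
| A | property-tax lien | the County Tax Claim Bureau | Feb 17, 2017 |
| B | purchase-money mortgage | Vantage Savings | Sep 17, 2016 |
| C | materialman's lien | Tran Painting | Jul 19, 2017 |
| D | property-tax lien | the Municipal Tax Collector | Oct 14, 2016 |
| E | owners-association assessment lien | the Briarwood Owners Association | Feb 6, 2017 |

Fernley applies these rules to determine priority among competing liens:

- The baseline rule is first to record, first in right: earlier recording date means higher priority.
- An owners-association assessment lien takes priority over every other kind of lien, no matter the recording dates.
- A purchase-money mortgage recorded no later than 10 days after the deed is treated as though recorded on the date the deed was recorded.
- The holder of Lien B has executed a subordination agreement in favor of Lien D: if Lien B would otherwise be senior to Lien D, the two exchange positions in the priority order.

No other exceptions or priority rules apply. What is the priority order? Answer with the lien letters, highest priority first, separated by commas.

E, D, B, A, C

Effective dates after the stated exceptions: B's effective date is the deed date, Sep 14, 2016.
E is an owners-association assessment lien, so it outranks all other liens regardless of date.
The other liens, earliest effective date first: B (Sep 14, 2016), D (Oct 14, 2016), A (Feb 17, 2017), C (Jul 19, 2017).
B would otherwise be senior to D, so under the subordination agreement B and D exchange positions.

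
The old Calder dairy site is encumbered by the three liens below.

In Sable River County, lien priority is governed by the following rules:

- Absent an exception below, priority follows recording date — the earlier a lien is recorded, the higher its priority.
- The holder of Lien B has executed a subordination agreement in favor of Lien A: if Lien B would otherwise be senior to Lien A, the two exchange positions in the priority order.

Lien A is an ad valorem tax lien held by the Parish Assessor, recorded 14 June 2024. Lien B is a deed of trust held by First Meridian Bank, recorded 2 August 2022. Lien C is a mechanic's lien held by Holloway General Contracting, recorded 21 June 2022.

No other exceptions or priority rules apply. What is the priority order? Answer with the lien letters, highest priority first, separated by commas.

C, A, B

By effective date, earliest first: C (21 June 2022), B (2 August 2022), A (14 June 2024).
B is senior to A before the subordination, so the two trade places.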